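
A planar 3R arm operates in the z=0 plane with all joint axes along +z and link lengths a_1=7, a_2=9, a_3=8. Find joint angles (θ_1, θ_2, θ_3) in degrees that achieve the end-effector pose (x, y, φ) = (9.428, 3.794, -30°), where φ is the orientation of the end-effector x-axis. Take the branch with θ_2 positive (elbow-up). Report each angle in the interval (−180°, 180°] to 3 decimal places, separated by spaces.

-0.001 120.002 -150.001

wrist centre = target − a_3·(cos φ, sin φ) = (2.4998, 7.7940)
cos θ_2 = (66.9954−7²−9²)/(2·7·9) = -0.5000; θ_2 = 120.0024° (elbow-up)
β = atan2(7.7940,2.4998) = 72.2172°; ψ = atan2(7.7940,2.4997) = 72.2181°
θ_1 = β − ψ = -0.0009°
θ_3 = φ − θ_1 − θ_2 = -150.0015° (wrapped to (-180°,180°])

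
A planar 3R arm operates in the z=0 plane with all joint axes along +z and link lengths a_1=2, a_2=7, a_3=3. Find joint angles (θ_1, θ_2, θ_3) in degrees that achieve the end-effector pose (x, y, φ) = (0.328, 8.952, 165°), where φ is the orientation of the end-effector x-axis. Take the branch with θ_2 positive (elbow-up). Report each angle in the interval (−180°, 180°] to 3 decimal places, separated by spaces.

44.989 30.015 89.996

wrist centre = target − a_3·(cos φ, sin φ) = (3.2258, 8.1755)
cos θ_2 = (77.2451−2²−7²)/(2·2·7) = 0.8659; θ_2 = 30.0146° (elbow-up)
β = atan2(8.1755,3.2258) = 68.4676°; ψ = atan2(3.5015,8.0613) = 23.4785°
θ_1 = β − ψ = 44.9891°
θ_3 = φ − θ_1 − θ_2 = 89.9963° (wrapped to (-180°,180°])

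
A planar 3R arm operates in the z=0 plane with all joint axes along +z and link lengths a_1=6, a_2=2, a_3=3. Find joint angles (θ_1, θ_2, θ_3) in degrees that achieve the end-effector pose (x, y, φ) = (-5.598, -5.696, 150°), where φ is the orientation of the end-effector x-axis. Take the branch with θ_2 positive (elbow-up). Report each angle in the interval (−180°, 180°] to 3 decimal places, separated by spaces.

-120.003 30.013 -120.010

wrist centre = target − a_3·(cos φ, sin φ) = (-2.9999, -7.1960)
cos θ_2 = (60.7820−6²−2²)/(2·6·2) = 0.8659; θ_2 = 30.0127° (elbow-up)
β = atan2(-7.1960,-2.9999) = -112.6307°; ψ = atan2(1.0004,7.7318) = 7.3723°
θ_1 = β − ψ = -120.0029°
θ_3 = φ − θ_1 − θ_2 = -120.0097° (wrapped to (-180°,180°])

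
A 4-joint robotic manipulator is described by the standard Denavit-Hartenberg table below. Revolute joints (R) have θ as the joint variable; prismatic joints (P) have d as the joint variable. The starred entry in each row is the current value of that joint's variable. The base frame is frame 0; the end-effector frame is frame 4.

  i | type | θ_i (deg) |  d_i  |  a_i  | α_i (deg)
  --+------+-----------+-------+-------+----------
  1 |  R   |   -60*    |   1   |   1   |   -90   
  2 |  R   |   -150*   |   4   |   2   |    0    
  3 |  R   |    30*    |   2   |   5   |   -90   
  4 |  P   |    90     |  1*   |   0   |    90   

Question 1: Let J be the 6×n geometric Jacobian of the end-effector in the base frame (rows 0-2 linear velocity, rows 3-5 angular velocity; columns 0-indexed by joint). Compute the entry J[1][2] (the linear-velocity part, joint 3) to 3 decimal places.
axis z_2 = (0.8660,0.5000,0.0000); lever o_n−o_2 = (0.9151,2.4151,4.8301)
cross product → J_v[:, 2] = (2.4151,-4.1830,1.6340)
J_ω[:, 2] = z_2
entry J[1][2] = -4.1830

-4.183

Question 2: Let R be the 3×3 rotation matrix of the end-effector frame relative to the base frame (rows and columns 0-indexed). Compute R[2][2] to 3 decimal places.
0.866

End-effector z-axis (col 2 of R) = (-0.2500,0.4330,0.8660)
R[2][2] = 0.8660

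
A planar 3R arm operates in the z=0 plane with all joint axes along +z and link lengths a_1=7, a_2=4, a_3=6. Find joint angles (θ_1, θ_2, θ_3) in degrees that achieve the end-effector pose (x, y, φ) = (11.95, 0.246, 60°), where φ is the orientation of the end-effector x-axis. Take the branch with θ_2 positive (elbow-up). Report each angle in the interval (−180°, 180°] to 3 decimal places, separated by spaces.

wrist centre = target − a_3·(cos φ, sin φ) = (8.9500, -4.9502)
cos θ_2 = (104.6065−7²−4²)/(2·7·4) = 0.7073; θ_2 = 44.9877° (elbow-up)
β = atan2(-4.9502,8.9500) = -28.9465°; ψ = atan2(2.8278,9.8290) = 16.0505°
θ_1 = β − ψ = -44.9971°
θ_3 = φ − θ_1 − θ_2 = 60.0094° (wrapped to (-180°,180°])

-44.997 44.988 60.009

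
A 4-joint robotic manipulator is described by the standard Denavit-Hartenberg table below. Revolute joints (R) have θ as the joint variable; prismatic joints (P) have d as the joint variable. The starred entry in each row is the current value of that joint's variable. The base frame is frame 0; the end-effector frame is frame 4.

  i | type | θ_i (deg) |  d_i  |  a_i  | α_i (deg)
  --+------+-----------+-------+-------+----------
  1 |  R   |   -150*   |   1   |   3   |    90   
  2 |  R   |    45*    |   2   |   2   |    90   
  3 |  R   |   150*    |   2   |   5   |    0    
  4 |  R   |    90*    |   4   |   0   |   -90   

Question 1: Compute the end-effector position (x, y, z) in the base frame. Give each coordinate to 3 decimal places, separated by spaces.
-7.095 1.100 -4.890

after link 1: o_1 = (-2.5981, -1.5000, 1.0000)
after link 2: o_2 = (-4.8228, -0.4751, 2.4142)
after link 3: o_3 = (-4.6459, 2.5138, -2.0619)
after link 4: o_4 = (-7.0954, 1.0996, -4.8903)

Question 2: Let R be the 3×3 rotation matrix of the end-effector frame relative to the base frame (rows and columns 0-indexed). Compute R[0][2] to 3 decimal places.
-0.280

End-effector z-axis (col 2 of R) = (-0.2803,-0.7392,0.6124)
R[0][2] = -0.2803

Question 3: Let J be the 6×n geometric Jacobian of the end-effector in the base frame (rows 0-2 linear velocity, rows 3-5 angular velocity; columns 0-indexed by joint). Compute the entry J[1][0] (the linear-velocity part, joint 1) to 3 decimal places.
axis z_0 = ẑ; lever o_n−o_0 = (-7.0954,1.0996,-4.8903)
cross product → J_v[:, 0] = (-1.0996,-7.0954,0.0000)
J_ω[:, 0] = z_0
entry J[1][0] = -7.0954

-7.095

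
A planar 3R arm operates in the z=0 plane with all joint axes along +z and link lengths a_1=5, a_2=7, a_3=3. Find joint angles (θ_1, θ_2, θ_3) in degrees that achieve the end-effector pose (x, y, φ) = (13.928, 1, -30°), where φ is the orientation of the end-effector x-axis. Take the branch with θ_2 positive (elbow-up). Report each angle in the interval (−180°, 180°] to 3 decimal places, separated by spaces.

wrist centre = target − a_3·(cos φ, sin φ) = (11.3299, 2.5000)
cos θ_2 = (134.6172−5²−7²)/(2·5·7) = 0.8660; θ_2 = 30.0075° (elbow-up)
β = atan2(2.5000,11.3299) = 12.4432°; ψ = atan2(3.5008,11.0617) = 17.5615°
θ_1 = β − ψ = -5.1183°
θ_3 = φ − θ_1 − θ_2 = -54.8893° (wrapped to (-180°,180°])

-5.118 30.008 -54.889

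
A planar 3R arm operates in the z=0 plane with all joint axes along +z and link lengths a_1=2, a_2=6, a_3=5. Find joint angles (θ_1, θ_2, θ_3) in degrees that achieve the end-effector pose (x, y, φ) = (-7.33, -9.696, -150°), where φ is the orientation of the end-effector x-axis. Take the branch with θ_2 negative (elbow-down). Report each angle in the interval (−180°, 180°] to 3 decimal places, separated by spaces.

-89.989 -30.014 -29.997

wrist centre = target − a_3·(cos φ, sin φ) = (-2.9999, -7.1960)
cos θ_2 = (60.7817−2²−6²)/(2·2·6) = 0.8659; θ_2 = -30.0141° (elbow-down)
β = atan2(-7.1960,-2.9999) = -112.6303°; ψ = atan2(-3.0013,7.1954) = -22.6415°
θ_1 = β − ψ = -89.9888°
θ_3 = φ − θ_1 − θ_2 = -29.9971° (wrapped to (-180°,180°])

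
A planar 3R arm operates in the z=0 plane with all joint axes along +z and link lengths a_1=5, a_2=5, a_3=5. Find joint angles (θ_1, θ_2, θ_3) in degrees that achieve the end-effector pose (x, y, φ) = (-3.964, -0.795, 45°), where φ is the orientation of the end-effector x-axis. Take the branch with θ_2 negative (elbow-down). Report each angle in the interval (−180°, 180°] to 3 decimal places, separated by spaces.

wrist centre = target − a_3·(cos φ, sin φ) = (-7.4995, -4.3305)
cos θ_2 = (74.9965−5²−5²)/(2·5·5) = 0.4999; θ_2 = -60.0046° (elbow-down)
β = atan2(-4.3305,-7.4995) = -149.9961°; ψ = atan2(-4.3303,7.4997) = -30.0023°
θ_1 = β − ψ = -119.9938°
θ_3 = φ − θ_1 − θ_2 = -135.0016° (wrapped to (-180°,180°])

-119.994 -60.005 -135.002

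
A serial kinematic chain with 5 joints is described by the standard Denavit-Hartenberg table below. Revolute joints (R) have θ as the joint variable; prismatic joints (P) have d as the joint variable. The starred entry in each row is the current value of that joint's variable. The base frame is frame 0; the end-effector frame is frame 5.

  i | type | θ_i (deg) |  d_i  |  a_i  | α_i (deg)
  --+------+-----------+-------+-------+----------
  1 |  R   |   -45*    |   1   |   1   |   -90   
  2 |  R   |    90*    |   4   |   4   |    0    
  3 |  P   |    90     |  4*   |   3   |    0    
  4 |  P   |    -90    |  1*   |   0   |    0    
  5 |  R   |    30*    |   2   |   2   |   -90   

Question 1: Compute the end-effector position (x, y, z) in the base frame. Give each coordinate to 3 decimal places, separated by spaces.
5.657 9.899 -4.732

after link 1: o_1 = (0.7071, -0.7071, 1.0000)
after link 2: o_2 = (3.5355, 2.1213, -3.0000)
after link 3: o_3 = (4.2426, 7.0711, -3.0000)
after link 4: o_4 = (4.9497, 7.7782, -3.0000)
after link 5: o_5 = (5.6569, 9.8995, -4.7321)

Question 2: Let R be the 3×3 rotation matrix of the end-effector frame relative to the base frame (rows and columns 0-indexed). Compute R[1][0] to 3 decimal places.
End-effector x-axis (col 0 of R) = (-0.3536,0.3536,-0.8660)
R[1][0] = 0.3536

0.354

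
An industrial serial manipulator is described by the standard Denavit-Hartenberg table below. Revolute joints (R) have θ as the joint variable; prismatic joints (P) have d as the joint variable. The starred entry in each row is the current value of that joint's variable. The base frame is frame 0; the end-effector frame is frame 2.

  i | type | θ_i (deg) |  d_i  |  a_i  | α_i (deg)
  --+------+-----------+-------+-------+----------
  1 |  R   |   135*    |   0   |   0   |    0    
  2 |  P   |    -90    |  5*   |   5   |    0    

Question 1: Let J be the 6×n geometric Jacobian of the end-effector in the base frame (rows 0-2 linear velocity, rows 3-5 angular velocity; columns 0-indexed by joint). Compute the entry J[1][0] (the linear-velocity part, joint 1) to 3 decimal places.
axis z_0 = ẑ; lever o_n−o_0 = (3.5355,3.5355,5.0000)
cross product → J_v[:, 0] = (-3.5355,3.5355,0.0000)
J_ω[:, 0] = z_0
entry J[1][0] = 3.5355

3.536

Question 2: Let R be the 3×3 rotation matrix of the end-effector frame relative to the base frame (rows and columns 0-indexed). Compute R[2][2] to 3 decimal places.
End-effector z-axis (col 2 of R) = (0.0000,0.0000,1.0000)
R[2][2] = 1.0000

1.000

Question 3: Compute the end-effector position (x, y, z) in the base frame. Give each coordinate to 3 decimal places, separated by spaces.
after link 1: o_1 = (0.0000, 0.0000, 0.0000)
after link 2: o_2 = (3.5355, 3.5355, 5.0000)

3.536 3.536 5.000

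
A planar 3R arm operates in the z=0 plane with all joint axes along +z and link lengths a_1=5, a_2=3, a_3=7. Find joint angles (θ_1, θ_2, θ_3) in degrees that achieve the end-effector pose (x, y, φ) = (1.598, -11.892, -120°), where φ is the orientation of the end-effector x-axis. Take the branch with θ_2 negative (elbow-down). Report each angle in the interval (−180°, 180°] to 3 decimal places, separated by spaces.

-37.658 -30.017 -52.326

wrist centre = target − a_3·(cos φ, sin φ) = (5.0980, -5.8298)
cos θ_2 = (59.9764−5²−3²)/(2·5·3) = 0.8659; θ_2 = -30.0165° (elbow-down)
β = atan2(-5.8298,5.0980) = -48.8313°; ψ = atan2(-1.5007,7.5976) = -11.1737°
θ_1 = β − ψ = -37.6576°
θ_3 = φ − θ_1 − θ_2 = -52.3259° (wrapped to (-180°,180°])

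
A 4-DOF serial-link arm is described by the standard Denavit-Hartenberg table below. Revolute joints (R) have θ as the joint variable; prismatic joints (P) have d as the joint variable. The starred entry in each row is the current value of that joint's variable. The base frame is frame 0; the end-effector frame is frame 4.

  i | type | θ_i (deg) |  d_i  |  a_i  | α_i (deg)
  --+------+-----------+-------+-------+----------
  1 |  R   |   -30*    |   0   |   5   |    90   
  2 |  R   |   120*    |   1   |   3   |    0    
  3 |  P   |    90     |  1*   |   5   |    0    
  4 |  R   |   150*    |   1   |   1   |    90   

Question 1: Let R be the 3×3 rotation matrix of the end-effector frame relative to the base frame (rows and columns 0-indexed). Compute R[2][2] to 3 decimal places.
End-effector z-axis (col 2 of R) = (-0.0000,-0.0000,-1.0000)
R[2][2] = -1.0000

-1.000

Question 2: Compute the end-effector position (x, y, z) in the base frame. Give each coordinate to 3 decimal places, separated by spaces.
-1.353 -2.683 0.098

after link 1: o_1 = (4.3301, -2.5000, 0.0000)
after link 2: o_2 = (2.5311, -2.6160, 2.5981)
after link 3: o_3 = (-1.7189, -1.3170, 0.0981)
after link 4: o_4 = (-1.3529, -2.6830, 0.0981)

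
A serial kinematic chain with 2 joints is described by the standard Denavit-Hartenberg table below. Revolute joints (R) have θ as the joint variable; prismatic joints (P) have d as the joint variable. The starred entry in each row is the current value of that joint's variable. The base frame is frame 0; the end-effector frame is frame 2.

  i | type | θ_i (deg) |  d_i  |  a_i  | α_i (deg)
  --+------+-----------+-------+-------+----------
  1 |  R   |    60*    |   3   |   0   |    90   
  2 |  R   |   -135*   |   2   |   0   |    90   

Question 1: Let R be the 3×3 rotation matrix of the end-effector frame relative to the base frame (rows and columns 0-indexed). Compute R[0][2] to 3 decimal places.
-0.354

End-effector z-axis (col 2 of R) = (-0.3536,-0.6124,0.7071)
R[0][2] = -0.3536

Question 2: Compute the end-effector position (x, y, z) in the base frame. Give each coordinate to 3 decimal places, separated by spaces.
after link 1: o_1 = (0.0000, 0.0000, 3.0000)
after link 2: o_2 = (1.7321, -1.0000, 3.0000)

1.732 -1.000 3.000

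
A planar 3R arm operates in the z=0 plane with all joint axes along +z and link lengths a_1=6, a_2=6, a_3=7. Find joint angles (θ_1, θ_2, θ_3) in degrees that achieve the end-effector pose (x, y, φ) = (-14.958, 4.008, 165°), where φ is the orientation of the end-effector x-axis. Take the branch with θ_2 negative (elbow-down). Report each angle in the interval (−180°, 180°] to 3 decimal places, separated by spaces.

wrist centre = target − a_3·(cos φ, sin φ) = (-8.1965, 2.1963)
cos θ_2 = (72.0065−6²−6²)/(2·6·6) = 0.0001; θ_2 = -89.9948° (elbow-down)
β = atan2(2.1963,-8.1965) = 164.9999°; ψ = atan2(-6.0000,6.0005) = -44.9974°
θ_1 = β − ψ = 209.9973°
θ_3 = φ − θ_1 − θ_2 = 44.9975° (wrapped to (-180°,180°])

-150.003 -89.995 44.998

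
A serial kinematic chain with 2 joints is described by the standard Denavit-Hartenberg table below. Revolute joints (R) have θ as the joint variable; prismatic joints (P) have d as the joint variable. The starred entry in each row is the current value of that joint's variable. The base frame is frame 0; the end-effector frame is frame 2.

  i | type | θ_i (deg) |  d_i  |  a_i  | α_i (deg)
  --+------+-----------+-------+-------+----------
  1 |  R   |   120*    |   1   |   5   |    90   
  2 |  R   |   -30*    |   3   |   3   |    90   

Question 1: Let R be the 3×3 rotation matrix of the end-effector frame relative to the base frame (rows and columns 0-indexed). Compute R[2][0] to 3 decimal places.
-0.500

End-effector x-axis (col 0 of R) = (-0.4330,0.7500,-0.5000)
R[2][0] = -0.5000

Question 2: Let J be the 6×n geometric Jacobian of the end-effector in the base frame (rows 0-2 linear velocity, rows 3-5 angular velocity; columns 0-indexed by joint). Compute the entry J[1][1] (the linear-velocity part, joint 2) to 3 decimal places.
axis z_1 = (0.8660,0.5000,0.0000); lever o_n−o_1 = (1.2990,3.7500,-1.5000)
cross product → J_v[:, 1] = (-0.7500,1.2990,2.5981)
J_ω[:, 1] = z_1
entry J[1][1] = 1.2990

1.299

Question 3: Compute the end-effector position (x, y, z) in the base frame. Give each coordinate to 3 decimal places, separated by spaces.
-1.201 8.080 -0.500

after link 1: o_1 = (-2.5000, 4.3301, 1.0000)
after link 2: o_2 = (-1.2010, 8.0801, -0.5000)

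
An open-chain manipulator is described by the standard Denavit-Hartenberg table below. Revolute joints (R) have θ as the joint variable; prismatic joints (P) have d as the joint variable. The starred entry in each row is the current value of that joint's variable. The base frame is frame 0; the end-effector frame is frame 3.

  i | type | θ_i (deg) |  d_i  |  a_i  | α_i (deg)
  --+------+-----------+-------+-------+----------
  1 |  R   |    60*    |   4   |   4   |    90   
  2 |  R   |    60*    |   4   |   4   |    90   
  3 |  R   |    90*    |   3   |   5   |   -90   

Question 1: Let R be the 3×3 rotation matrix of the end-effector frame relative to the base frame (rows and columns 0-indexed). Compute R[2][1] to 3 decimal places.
End-effector y-axis (col 1 of R) = (-0.4330,-0.7500,0.5000)
R[2][1] = 0.5000

0.500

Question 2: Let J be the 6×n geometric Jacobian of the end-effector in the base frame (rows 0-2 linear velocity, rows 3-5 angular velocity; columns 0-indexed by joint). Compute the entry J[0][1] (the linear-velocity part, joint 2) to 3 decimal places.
axis z_1 = (0.8660,-0.5000,0.0000); lever o_n−o_1 = (10.0933,-0.5179,1.9641)
cross product → J_v[:, 1] = (-0.9821,-1.7010,4.5981)
J_ω[:, 1] = z_1
entry J[0][1] = -0.9821

-0.982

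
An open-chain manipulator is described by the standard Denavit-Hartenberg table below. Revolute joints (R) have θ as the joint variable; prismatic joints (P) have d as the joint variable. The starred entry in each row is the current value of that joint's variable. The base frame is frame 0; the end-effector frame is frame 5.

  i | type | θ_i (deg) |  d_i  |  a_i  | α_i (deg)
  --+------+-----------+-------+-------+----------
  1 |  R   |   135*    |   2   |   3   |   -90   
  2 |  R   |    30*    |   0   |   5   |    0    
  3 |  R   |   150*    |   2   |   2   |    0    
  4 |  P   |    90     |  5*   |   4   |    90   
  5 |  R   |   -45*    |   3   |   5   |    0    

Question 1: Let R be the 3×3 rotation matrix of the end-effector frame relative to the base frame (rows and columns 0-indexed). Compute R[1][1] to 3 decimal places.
End-effector y-axis (col 1 of R) = (-0.5000,-0.5000,0.7071)
R[1][1] = -0.5000

-0.500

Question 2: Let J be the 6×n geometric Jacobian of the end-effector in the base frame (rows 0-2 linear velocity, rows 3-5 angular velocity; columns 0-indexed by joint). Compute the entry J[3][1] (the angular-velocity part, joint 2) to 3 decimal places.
-0.707

axis z_1 = (-0.7071,-0.7071,0.0000); lever o_n−o_1 = (-1.9761,-2.9234,5.0355)
cross product → J_v[:, 1] = (-3.5607,3.5607,0.6699)
J_ω[:, 1] = z_1
entry J[3][1] = -0.7071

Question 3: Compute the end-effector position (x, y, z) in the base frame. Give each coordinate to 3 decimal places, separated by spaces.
after link 1: o_1 = (-2.1213, 2.1213, 2.0000)
after link 2: o_2 = (-5.1832, 5.1832, -0.5000)
after link 3: o_3 = (-5.1832, 2.3548, -0.5000)
after link 4: o_4 = (-8.7187, -1.1808, 3.5000)
after link 5: o_5 = (-4.0974, -0.8021, 7.0355)

-4.097 -0.802 7.036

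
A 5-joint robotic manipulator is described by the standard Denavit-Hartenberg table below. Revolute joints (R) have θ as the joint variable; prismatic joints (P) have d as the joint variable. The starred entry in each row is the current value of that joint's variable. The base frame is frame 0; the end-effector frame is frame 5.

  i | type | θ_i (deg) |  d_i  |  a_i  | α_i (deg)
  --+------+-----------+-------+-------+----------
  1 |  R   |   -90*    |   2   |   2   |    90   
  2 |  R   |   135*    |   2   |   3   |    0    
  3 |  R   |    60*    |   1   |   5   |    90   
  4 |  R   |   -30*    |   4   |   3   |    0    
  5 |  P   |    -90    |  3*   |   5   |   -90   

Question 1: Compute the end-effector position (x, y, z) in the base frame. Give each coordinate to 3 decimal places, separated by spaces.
2.830 6.857 9.563

after link 1: o_1 = (0.0000, -2.0000, 2.0000)
after link 2: o_2 = (-2.0000, 0.1213, 4.1213)
after link 3: o_3 = (-3.0000, 4.9509, 2.8272)
after link 4: o_4 = (-1.5000, 8.4958, 6.0185)
after link 5: o_5 = (2.8301, 6.8574, 9.5633)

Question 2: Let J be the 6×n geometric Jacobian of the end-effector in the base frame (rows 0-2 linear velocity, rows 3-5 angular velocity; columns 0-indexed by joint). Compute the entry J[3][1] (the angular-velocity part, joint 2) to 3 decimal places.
-1.000

axis z_1 = (-1.0000,-0.0000,0.0000); lever o_n−o_1 = (2.8301,8.8574,7.5633)
cross product → J_v[:, 1] = (-0.0000,7.5633,-8.8574)
J_ω[:, 1] = z_1
entry J[3][1] = -1.0000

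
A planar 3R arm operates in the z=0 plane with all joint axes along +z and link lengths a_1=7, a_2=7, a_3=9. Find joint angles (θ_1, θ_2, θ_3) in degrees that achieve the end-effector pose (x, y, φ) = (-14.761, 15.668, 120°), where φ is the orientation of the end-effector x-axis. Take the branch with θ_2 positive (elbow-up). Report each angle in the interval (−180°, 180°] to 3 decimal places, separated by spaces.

119.994 45.010 -45.004

wrist centre = target − a_3·(cos φ, sin φ) = (-10.2610, 7.8738)
cos θ_2 = (167.2844−7²−7²)/(2·7·7) = 0.7070; θ_2 = 45.0100° (elbow-up)
β = atan2(7.8738,-10.2610) = 142.4992°; ψ = atan2(4.9506,11.9489) = 22.5050°
θ_1 = β − ψ = 119.9942°
θ_3 = φ − θ_1 − θ_2 = -45.0042° (wrapped to (-180°,180°])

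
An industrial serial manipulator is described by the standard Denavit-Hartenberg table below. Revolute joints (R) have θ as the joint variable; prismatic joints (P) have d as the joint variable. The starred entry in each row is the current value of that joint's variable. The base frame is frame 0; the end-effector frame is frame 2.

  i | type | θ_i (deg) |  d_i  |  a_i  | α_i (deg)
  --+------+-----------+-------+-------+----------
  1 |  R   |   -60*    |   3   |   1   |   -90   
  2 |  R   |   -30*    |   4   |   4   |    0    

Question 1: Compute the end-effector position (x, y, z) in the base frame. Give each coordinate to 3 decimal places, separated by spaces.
after link 1: o_1 = (0.5000, -0.8660, 3.0000)
after link 2: o_2 = (5.6962, -1.8660, 5.0000)

5.696 -1.866 5.000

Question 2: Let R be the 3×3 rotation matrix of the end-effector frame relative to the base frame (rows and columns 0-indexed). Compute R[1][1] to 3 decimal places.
-0.433

End-effector y-axis (col 1 of R) = (0.2500,-0.4330,-0.8660)
R[1][1] = -0.4330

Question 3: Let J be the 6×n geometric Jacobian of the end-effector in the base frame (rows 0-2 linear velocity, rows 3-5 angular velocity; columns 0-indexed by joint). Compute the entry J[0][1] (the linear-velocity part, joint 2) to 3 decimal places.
axis z_1 = (0.8660,0.5000,0.0000); lever o_n−o_1 = (5.1962,-1.0000,2.0000)
cross product → J_v[:, 1] = (1.0000,-1.7321,-3.4641)
J_ω[:, 1] = z_1
entry J[0][1] = 1.0000

1.000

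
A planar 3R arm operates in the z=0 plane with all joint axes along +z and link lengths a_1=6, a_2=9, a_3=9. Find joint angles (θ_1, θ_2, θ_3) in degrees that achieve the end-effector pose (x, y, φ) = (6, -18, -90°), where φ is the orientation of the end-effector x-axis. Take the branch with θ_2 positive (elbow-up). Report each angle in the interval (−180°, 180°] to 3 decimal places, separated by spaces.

-112.620 90.000 -67.380

wrist centre = target − a_3·(cos φ, sin φ) = (6.0000, -9.0000)
cos θ_2 = (117.0000−6²−9²)/(2·6·9) = 0.0000; θ_2 = 90.0000° (elbow-up)
β = atan2(-9.0000,6.0000) = -56.3099°; ψ = atan2(9.0000,6.0000) = 56.3099°
θ_1 = β − ψ = -112.6199°
θ_3 = φ − θ_1 − θ_2 = -67.3801° (wrapped to (-180°,180°])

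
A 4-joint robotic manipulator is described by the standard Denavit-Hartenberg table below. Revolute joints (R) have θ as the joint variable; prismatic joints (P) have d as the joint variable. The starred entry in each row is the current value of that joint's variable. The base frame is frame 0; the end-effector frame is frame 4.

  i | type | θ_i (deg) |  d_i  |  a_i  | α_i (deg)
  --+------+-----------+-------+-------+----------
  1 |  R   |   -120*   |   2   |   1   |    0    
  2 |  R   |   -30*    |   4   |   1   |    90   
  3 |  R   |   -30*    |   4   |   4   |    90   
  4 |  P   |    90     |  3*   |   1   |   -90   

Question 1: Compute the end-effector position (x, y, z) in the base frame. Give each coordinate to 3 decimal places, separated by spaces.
after link 1: o_1 = (-0.5000, -0.8660, 2.0000)
after link 2: o_2 = (-1.3660, -1.3660, 6.0000)
after link 3: o_3 = (-6.3660, 0.3660, 4.0000)
after link 4: o_4 = (-5.5670, 1.9821, 1.4019)

-5.567 1.982 1.402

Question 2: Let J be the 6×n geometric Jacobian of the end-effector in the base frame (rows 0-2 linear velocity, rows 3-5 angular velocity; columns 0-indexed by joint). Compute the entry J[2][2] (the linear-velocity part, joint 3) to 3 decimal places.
axis z_2 = (-0.5000,0.8660,0.0000); lever o_n−o_2 = (-4.2010,3.3481,-4.5981)
cross product → J_v[:, 2] = (-3.9821,-2.2990,1.9641)
J_ω[:, 2] = z_2
entry J[2][2] = 1.9641

1.964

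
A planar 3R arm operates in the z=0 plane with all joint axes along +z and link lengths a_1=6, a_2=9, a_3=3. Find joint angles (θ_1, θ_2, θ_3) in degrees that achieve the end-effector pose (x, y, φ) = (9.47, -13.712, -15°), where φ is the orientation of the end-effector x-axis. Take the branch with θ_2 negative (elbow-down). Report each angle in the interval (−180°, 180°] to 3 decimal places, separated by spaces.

-44.993 -30.009 60.002

wrist centre = target − a_3·(cos φ, sin φ) = (6.5722, -12.9355)
cos θ_2 = (210.5224−6²−9²)/(2·6·9) = 0.8659; θ_2 = -30.0089° (elbow-down)
β = atan2(-12.9355,6.5722) = -63.0660°; ψ = atan2(-4.5012,13.7935) = -18.0729°
θ_1 = β − ψ = -44.9931°
θ_3 = φ − θ_1 − θ_2 = 60.0020° (wrapped to (-180°,180°])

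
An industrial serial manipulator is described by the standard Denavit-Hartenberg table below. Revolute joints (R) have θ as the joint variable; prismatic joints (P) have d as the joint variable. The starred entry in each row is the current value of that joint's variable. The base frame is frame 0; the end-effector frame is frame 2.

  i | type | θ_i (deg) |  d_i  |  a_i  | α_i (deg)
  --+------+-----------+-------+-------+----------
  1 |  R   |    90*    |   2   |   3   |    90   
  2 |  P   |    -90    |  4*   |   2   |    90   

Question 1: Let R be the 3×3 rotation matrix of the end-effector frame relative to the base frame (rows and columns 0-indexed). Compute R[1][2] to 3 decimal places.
End-effector z-axis (col 2 of R) = (0.0000,-1.0000,-0.0000)
R[1][2] = -1.0000

-1.000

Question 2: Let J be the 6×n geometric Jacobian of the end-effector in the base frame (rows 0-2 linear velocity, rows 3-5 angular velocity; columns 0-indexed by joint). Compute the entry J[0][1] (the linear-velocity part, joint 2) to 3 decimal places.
prismatic axis z_1 = (1.0000,-0.0000,0.0000)
J_v[:, 1] = z_1; J_ω[:, 1] = (0,0,0)
entry J[0][1] = 1.0000

1.000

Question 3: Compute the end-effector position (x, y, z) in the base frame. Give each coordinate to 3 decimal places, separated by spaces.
4.000 3.000 0.000

after link 1: o_1 = (0.0000, 3.0000, 2.0000)
after link 2: o_2 = (4.0000, 3.0000, 0.0000)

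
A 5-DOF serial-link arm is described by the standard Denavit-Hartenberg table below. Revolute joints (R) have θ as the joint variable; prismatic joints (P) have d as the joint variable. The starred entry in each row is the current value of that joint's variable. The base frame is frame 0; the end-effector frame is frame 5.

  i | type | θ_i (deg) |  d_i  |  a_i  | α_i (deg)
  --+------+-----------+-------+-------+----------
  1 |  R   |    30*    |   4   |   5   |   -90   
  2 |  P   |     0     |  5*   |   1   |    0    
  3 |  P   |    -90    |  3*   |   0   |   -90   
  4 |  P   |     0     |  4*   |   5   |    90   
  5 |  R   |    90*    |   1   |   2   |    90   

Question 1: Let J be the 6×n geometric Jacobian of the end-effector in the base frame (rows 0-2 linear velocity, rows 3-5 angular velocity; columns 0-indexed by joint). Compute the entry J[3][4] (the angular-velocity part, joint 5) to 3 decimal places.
-0.500

axis z_4 = (-0.5000,0.8660,0.0000); lever o_n−o_4 = (1.2321,1.8660,0.0000)
cross product → J_v[:, 4] = (-0.0000,0.0000,-2.0000)
J_ω[:, 4] = z_4
entry J[3][4] = -0.5000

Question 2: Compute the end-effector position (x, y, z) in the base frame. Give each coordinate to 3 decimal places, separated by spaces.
5.892 13.794 9.000

after link 1: o_1 = (4.3301, 2.5000, 4.0000)
after link 2: o_2 = (2.6962, 7.3301, 4.0000)
after link 3: o_3 = (1.1962, 9.9282, 4.0000)
after link 4: o_4 = (4.6603, 11.9282, 9.0000)
after link 5: o_5 = (5.8923, 13.7942, 9.0000)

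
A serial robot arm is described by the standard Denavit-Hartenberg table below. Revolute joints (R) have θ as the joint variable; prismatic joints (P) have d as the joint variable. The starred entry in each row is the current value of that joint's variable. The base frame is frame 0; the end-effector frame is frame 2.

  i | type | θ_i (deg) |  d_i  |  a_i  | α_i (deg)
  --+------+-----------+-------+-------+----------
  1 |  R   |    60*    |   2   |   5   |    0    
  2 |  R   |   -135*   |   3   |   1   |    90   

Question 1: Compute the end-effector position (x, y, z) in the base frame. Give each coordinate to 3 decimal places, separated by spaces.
after link 1: o_1 = (2.5000, 4.3301, 2.0000)
after link 2: o_2 = (2.7588, 3.3642, 5.0000)

2.759 3.364 5.000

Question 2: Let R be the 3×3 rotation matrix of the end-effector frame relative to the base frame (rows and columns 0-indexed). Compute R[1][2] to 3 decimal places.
End-effector z-axis (col 2 of R) = (-0.9659,-0.2588,0.0000)
R[1][2] = -0.2588

-0.259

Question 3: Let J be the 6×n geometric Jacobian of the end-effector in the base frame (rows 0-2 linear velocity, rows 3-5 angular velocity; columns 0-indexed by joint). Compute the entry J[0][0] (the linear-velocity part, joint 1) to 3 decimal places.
-3.364

axis z_0 = ẑ; lever o_n−o_0 = (2.7588,3.3642,5.0000)
cross product → J_v[:, 0] = (-3.3642,2.7588,0.0000)
J_ω[:, 0] = z_0
entry J[0][0] = -3.3642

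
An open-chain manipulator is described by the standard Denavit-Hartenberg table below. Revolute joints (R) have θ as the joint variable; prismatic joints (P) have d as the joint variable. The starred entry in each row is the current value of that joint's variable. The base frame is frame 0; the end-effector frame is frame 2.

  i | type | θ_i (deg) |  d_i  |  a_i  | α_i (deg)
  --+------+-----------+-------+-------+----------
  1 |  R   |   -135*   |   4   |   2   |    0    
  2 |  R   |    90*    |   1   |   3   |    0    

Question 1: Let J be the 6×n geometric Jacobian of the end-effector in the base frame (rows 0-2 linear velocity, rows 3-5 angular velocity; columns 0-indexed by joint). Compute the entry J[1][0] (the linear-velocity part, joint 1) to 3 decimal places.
0.707

axis z_0 = ẑ; lever o_n−o_0 = (0.7071,-3.5355,5.0000)
cross product → J_v[:, 0] = (3.5355,0.7071,-0.0000)
J_ω[:, 0] = z_0
entry J[1][0] = 0.7071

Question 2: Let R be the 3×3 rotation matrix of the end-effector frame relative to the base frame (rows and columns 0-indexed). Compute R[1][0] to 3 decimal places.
-0.707

End-effector x-axis (col 0 of R) = (0.7071,-0.7071,0.0000)
R[1][0] = -0.7071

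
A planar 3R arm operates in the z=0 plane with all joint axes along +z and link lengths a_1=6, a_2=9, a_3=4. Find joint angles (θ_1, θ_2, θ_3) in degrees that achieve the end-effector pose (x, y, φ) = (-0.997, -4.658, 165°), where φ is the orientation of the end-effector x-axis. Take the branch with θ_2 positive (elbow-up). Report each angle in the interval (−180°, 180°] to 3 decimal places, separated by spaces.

-156.548 135.001 -173.453

wrist centre = target − a_3·(cos φ, sin φ) = (2.8667, -5.6933)
cos θ_2 = (40.6314−6²−9²)/(2·6·9) = -0.7071; θ_2 = 135.0008° (elbow-up)
β = atan2(-5.6933,2.8667) = -63.2736°; ψ = atan2(6.3639,-0.3641) = 93.2741°
θ_1 = β − ψ = -156.5477°
θ_3 = φ − θ_1 − θ_2 = -173.4531° (wrapped to (-180°,180°])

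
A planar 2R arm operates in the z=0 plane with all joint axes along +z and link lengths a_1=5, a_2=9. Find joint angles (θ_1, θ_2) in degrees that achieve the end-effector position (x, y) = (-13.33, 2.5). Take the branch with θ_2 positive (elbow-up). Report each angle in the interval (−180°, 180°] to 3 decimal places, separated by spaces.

149.997 30.004

cos θ_2 = (183.9389−5²−9²)/(2·5·9) = 0.8660; θ_2 = 30.0043° (elbow-up)
β = atan2(2.5000,-13.3300) = 169.3777°; ψ = atan2(4.5006,12.7939) = 19.3807°
θ_1 = β − ψ = 149.9971°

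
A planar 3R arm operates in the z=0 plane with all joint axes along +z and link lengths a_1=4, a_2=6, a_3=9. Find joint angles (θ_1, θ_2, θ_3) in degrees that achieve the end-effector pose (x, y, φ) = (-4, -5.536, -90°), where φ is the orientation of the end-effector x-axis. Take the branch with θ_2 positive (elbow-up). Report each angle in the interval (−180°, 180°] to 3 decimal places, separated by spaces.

wrist centre = target − a_3·(cos φ, sin φ) = (-4.0000, 3.4640)
cos θ_2 = (27.9993−4²−6²)/(2·4·6) = -0.5000; θ_2 = 120.0010° (elbow-up)
β = atan2(3.4640,-4.0000) = 139.1074°; ψ = atan2(5.1961,0.9999) = 79.1074°
θ_1 = β − ψ = 60.0000°
θ_3 = φ − θ_1 − θ_2 = 89.9990° (wrapped to (-180°,180°])

60.000 120.001 89.999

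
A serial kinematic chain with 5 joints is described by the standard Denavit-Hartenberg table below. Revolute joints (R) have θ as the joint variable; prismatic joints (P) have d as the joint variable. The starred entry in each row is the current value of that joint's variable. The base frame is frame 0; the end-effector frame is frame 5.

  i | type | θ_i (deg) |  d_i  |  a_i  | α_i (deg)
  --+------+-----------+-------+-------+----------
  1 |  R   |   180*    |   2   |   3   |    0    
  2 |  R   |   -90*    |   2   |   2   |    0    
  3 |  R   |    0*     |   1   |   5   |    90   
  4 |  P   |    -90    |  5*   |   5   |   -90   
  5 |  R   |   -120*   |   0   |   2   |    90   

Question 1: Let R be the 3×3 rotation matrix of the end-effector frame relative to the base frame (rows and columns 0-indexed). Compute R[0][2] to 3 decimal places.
End-effector z-axis (col 2 of R) = (-0.5000,0.0000,0.8660)
R[0][2] = -0.5000

-0.500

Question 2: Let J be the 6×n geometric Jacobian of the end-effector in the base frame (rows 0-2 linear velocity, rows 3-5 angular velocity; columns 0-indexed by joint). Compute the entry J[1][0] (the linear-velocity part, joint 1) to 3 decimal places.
3.732

axis z_0 = ẑ; lever o_n−o_0 = (3.7321,7.0000,1.0000)
cross product → J_v[:, 0] = (-7.0000,3.7321,0.0000)
J_ω[:, 0] = z_0
entry J[1][0] = 3.7321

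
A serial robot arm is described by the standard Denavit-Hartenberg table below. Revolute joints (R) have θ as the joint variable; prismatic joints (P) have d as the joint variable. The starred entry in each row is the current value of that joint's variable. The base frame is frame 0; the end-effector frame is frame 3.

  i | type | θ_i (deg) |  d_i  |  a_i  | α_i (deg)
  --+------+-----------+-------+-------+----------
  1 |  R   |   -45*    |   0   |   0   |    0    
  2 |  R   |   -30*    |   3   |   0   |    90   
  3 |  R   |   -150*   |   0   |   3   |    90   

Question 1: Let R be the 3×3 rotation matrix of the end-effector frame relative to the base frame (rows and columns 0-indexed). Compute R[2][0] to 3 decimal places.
-0.500

End-effector x-axis (col 0 of R) = (-0.2241,0.8365,-0.5000)
R[2][0] = -0.5000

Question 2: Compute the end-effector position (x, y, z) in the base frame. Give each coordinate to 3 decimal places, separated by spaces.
after link 1: o_1 = (0.0000, 0.0000, 0.0000)
after link 2: o_2 = (0.0000, 0.0000, 3.0000)
after link 3: o_3 = (-0.6724, 2.5095, 1.5000)

-0.672 2.510 1.500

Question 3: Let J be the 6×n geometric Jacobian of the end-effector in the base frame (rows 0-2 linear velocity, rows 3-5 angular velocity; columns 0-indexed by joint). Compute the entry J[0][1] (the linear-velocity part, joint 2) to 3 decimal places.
-2.510

axis z_1 = (0.0000,0.0000,1.0000); lever o_n−o_1 = (-0.6724,2.5095,1.5000)
cross product → J_v[:, 1] = (-2.5095,-0.6724,0.0000)
J_ω[:, 1] = z_1
entry J[0][1] = -2.5095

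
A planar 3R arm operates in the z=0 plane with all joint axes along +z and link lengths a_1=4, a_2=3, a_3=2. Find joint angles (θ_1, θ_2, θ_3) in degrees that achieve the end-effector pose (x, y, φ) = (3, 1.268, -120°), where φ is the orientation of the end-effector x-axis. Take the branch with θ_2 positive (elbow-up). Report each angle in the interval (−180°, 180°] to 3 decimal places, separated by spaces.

0.001 89.999 150.000

wrist centre = target − a_3·(cos φ, sin φ) = (4.0000, 3.0001)
cos θ_2 = (25.0003−4²−3²)/(2·4·3) = 0.0000; θ_2 = 89.9993° (elbow-up)
β = atan2(3.0001,4.0000) = 36.8704°; ψ = atan2(3.0000,4.0000) = 36.8696°
θ_1 = β − ψ = 0.0007°
θ_3 = φ − θ_1 − θ_2 = 150.0000° (wrapped to (-180°,180°])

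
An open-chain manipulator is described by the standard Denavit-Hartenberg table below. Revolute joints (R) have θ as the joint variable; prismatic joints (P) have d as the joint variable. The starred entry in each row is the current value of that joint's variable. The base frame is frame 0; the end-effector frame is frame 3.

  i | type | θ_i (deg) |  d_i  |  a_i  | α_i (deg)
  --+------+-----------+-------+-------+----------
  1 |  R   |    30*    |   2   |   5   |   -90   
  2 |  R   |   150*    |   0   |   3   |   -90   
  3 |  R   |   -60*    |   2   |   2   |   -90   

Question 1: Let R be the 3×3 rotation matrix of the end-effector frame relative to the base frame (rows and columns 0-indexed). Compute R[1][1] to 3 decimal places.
0.250

End-effector y-axis (col 1 of R) = (0.4330,0.2500,-0.8660)
R[1][1] = 0.2500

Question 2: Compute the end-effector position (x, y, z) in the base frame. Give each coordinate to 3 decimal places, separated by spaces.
after link 1: o_1 = (4.3301, 2.5000, 2.0000)
after link 2: o_2 = (2.0801, 1.2010, 0.5000)
after link 3: o_3 = (-0.4019, 1.7679, 1.7321)

-0.402 1.768 1.732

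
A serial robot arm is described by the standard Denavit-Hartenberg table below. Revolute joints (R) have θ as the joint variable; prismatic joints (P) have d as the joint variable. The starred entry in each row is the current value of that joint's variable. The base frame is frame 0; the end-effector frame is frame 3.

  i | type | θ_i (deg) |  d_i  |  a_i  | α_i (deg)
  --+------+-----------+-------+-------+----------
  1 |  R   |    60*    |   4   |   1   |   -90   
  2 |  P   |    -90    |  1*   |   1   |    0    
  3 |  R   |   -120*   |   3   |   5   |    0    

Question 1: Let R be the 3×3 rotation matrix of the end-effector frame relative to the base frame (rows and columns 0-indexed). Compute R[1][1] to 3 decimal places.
End-effector y-axis (col 1 of R) = (-0.2500,-0.4330,0.8660)
R[1][1] = -0.4330

-0.433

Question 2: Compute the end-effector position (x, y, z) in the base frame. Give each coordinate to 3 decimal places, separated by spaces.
-5.129 -0.884 2.500

after link 1: o_1 = (0.5000, 0.8660, 4.0000)
after link 2: o_2 = (-0.3660, 1.3660, 5.0000)
after link 3: o_3 = (-5.1292, -0.8840, 2.5000)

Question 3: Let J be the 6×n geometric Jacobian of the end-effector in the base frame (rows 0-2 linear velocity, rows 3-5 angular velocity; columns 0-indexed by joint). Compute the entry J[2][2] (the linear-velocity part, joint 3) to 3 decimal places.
4.330

axis z_2 = (-0.8660,0.5000,0.0000); lever o_n−o_2 = (-4.7631,-2.2500,-2.5000)
cross product → J_v[:, 2] = (-1.2500,-2.1651,4.3301)
J_ω[:, 2] = z_2
entry J[2][2] = 4.3301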